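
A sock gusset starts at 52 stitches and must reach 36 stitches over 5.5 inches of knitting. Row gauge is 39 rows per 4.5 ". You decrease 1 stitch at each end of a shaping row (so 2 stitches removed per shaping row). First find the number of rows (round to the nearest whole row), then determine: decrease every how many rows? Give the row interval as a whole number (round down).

Decrease every 6th row.

Rows = 5.5 × 8.667 = 47.7 → 48 rows.
Stitches to remove: 16 → 8 shaping rows (at 2 st each).
48 / 8 = 6.00 → every 6 rows.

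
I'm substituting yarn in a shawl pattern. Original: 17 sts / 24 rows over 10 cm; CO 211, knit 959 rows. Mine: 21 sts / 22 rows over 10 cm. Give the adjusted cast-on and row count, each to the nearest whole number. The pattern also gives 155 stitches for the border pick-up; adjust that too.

Stitches: 211 × 21/17 = 260.65 → 261.
Rows: 959 × 22/24 = 879.08 → 879.
border pick-up: 155 × 21/17 = 191.47 → 191.

Cast on 261 stitches; work 879 rows; border pick-up 191 stitches.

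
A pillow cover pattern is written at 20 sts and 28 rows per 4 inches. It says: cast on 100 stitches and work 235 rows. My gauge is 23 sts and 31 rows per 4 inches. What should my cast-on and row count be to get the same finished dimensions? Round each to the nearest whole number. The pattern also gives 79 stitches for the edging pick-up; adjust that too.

Stitches: 100 × 23/20 = 115.00 → 115.
Rows: 235 × 31/28 = 260.18 → 260.
edging pick-up: 79 × 23/20 = 90.85 → 91.

Cast on 115 stitches; work 260 rows; edging pick-up 91 stitches.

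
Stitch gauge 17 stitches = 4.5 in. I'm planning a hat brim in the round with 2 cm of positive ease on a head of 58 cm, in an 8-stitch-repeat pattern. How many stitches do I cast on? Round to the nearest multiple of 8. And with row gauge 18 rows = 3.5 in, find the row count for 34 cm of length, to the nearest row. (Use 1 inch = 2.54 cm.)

Cast on 88 stitches; work 69 rows.

Finished = 58 + 2 = 60 cm.
60 cm × 1/2.54 = 23.62 inches.
17/4.5 = 3.778 sts per in; 23.62 × 3.778 = 89.24 sts.
Nearest multiple of 8 → 88.
34 cm = 13.39 inches; × 5.143 = 68.84 → 69 rows.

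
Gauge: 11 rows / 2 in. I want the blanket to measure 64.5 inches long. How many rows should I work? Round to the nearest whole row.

11 rows / 2 in = 5.5 rows per inch.
64.5 × 5.5 = 354.75 rows.
Round to nearest → 355.

Knit 355 rows.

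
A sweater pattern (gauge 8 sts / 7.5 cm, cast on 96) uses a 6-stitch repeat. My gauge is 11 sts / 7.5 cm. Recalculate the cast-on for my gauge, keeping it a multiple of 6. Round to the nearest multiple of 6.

132 stitches.

96 × 11 / 8 = 132.00.
Nearest multiple of 6: 132.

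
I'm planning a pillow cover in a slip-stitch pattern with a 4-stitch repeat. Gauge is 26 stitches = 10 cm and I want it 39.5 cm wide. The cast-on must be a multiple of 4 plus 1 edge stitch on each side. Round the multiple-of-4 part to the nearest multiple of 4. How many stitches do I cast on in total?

26 / 10 = 2.6 sts per cm.
39.5 × 2.6 = 102.70 sts.
Less 2 edge sts → 100.70 for the repeat.
Nearest multiple of 4: 100.
Add back 2 edge sts → 102.

Cast on 102 stitches.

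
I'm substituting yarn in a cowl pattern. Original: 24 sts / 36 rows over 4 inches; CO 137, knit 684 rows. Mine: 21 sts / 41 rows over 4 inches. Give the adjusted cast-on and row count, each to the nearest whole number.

Cast on 120 stitches; work 779 rows.

Stitches: 137 × 21/24 = 119.88 → 120.
Rows: 684 × 41/36 = 779.00 → 779.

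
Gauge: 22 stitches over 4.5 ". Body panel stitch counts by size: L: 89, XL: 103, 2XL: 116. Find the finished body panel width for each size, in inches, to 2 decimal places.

L 18.20 inches; XL 21.07 inches; 2XL 23.73 inches.

22/4.5 = 4.889 sts per in.
L: 89 / 4.889 = 18.205 → 18.20 in.
XL: 103 / 4.889 = 21.068 → 21.07 in.
2XL: 116 / 4.889 = 23.727 → 23.73 in.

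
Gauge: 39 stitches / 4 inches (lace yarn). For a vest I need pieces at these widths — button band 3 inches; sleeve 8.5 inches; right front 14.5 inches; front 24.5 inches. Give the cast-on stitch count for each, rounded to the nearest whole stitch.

button band 29; sleeve 83; right front 141; front 239.

Rate = 39/4 = 9.75 sts per in.
button band: 3 × 9.75 = 29.25 → 29.
sleeve: 8.5 × 9.75 = 82.88 → 83.
right front: 14.5 × 9.75 = 141.38 → 141.
front: 24.5 × 9.75 = 238.88 → 239.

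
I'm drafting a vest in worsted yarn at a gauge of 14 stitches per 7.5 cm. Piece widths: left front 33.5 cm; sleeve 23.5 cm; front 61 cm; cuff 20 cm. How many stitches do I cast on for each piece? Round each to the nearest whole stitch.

Rate = 14/7.5 = 1.867 sts per cm.
left front: 33.5 × 1.867 = 62.53 → 63.
sleeve: 23.5 × 1.867 = 43.87 → 44.
front: 61 × 1.867 = 113.87 → 114.
cuff: 20 × 1.867 = 37.33 → 37.

left front 63; sleeve 44; front 114; cuff 37.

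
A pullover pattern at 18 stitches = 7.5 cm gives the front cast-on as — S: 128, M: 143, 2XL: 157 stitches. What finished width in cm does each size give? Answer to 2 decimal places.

18/7.5 = 2.4 sts per cm.
S: 128 / 2.4 = 53.333 → 53.33 cm.
M: 143 / 2.4 = 59.583 → 59.58 cm.
2XL: 157 / 2.4 = 65.417 → 65.42 cm.

S 53.33 cm; M 59.58 cm; 2XL 65.42 cm.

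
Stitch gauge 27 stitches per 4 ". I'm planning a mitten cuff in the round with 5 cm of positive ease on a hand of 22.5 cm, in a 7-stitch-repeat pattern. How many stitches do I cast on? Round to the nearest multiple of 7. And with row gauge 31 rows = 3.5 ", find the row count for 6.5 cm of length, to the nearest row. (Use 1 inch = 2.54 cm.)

Finished = 22.5 + 5 = 27.5 cm.
27.5 cm × 1/2.54 = 10.83 inches.
27/4 = 6.75 sts per in; 10.83 × 6.75 = 73.08 sts.
Nearest multiple of 7 → 70.
6.5 cm = 2.56 inches; × 8.857 = 22.67 → 23 rows.

Cast on 70 stitches; work 23 rows.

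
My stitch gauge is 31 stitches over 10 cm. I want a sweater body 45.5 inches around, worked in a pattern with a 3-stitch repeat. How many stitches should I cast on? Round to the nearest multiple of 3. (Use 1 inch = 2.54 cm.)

357 stitches.

45.5 in = 45.5 × 2.54 = 115.57 cm.
31 / 10 = 3.1 sts/cm.
115.57 × 3.1 = 358.27 sts.
→ 357.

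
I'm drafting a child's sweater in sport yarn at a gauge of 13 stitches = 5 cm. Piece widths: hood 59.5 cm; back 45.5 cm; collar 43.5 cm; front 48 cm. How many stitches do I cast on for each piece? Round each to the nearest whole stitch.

hood 155; back 118; collar 113; front 125.

Rate = 13/5 = 2.6 sts per cm.
hood: 59.5 × 2.6 = 154.70 → 155.
back: 45.5 × 2.6 = 118.30 → 118.
collar: 43.5 × 2.6 = 113.10 → 113.
front: 48 × 2.6 = 124.80 → 125.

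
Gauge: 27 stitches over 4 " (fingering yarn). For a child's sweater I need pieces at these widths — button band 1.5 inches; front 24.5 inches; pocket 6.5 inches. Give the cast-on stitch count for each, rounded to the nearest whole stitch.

button band 10; front 165; pocket 44.

Rate = 27/4 = 6.75 sts per in.
button band: 1.5 × 6.75 = 10.12 → 10.
front: 24.5 × 6.75 = 165.38 → 165.
pocket: 6.5 × 6.75 = 43.88 → 44.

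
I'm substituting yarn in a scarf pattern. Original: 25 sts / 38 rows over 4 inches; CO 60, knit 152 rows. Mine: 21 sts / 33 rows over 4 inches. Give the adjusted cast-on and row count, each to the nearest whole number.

Stitches: 60 × 21/25 = 50.40 → 50.
Rows: 152 × 33/38 = 132.00 → 132.

Cast on 50 stitches; work 132 rows.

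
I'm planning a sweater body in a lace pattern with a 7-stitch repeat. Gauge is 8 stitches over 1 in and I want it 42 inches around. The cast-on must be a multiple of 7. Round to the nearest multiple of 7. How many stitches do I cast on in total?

8 / 1 = 8 sts per inch.
42 × 8 = 336.00 sts.
Nearest multiple of 7: 336.

CO 336 sts.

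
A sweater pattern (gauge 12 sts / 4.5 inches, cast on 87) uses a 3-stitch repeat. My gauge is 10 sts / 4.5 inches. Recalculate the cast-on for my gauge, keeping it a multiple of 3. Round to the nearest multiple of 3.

87 × 10 / 12 = 72.50.
Nearest multiple of 3: 72.

CO 72 sts.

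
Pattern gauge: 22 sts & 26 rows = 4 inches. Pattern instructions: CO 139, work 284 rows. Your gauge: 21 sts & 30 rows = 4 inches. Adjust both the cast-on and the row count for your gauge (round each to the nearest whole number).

Cast on 133 stitches; work 328 rows.

Stitches: 139 × 21/22 = 132.68 → 133.
Rows: 284 × 30/26 = 327.69 → 328.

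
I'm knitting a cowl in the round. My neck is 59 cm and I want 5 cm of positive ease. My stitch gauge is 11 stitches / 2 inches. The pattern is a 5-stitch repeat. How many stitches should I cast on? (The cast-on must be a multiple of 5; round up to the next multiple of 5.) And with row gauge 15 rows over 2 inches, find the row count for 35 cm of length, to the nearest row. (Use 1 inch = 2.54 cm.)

Finished = 59 + 5 = 64 cm.
64 cm × 1/2.54 = 25.20 inches.
11/2 = 5.5 sts per in; 25.20 × 5.5 = 138.58 sts.
Next multiple of 5 → 140.
35 cm = 13.78 inches; × 7.5 = 103.35 → 103 rows.

Cast on 140 stitches; work 103 rows.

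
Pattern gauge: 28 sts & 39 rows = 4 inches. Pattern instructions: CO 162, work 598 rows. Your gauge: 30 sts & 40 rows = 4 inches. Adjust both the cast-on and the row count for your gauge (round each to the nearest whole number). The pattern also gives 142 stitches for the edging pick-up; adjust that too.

Cast on 174 stitches; work 613 rows; edging pick-up 152 stitches.

Stitches: 162 × 30/28 = 173.57 → 174.
Rows: 598 × 40/39 = 613.33 → 613.
edging pick-up: 142 × 30/28 = 152.14 → 152.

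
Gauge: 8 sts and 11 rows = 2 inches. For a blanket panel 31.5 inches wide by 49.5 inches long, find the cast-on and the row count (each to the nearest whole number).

Stitch gauge = 8/2 = 4 sts/in; 31.5 × 4 = 126.00 → 126 sts.
Row gauge = 11/2 = 5.5 rows/in; 49.5 × 5.5 = 272.25 → 272 rows.

Cast on 126 stitches and work 272 rows.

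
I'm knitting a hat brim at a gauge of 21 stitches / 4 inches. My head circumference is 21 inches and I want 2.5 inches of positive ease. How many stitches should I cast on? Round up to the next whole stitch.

Cast on 124 stitches.

Finished = 21 + 2.5 = 23.5 in.
21 / 4 = 5.25 sts per inch.
23.50 × 5.25 = 123.38 sts.
→ 124 sts.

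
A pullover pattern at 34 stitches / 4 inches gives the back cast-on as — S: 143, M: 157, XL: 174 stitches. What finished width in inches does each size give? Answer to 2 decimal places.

S 16.82 inches; M 18.47 inches; XL 20.47 inches.

34/4 = 8.5 sts per in.
S: 143 / 8.5 = 16.824 → 16.82 in.
M: 157 / 8.5 = 18.471 → 18.47 in.
XL: 174 / 8.5 = 20.471 → 20.47 in.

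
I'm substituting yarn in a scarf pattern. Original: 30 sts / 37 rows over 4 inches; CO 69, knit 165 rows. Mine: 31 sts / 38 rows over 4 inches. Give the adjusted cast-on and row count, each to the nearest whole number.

Cast on 71 stitches; work 169 rows.

Stitches: 69 × 31/30 = 71.30 → 71.
Rows: 165 × 38/37 = 169.46 → 169.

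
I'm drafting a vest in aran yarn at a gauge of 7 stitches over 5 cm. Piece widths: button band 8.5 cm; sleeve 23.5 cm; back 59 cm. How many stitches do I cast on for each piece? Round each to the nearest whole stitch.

button band 12; sleeve 33; back 83.

Rate = 7/5 = 1.4 sts per cm.
button band: 8.5 × 1.4 = 11.90 → 12.
sleeve: 23.5 × 1.4 = 32.90 → 33.
back: 59 × 1.4 = 82.60 → 83.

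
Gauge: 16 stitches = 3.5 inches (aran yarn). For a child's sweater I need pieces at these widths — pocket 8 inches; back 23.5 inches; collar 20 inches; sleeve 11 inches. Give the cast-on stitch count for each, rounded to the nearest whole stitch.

Rate = 16/3.5 = 4.571 sts per in.
pocket: 8 × 4.571 = 36.57 → 37.
back: 23.5 × 4.571 = 107.43 → 107.
collar: 20 × 4.571 = 91.43 → 91.
sleeve: 11 × 4.571 = 50.29 → 50.

pocket 37; back 107; collar 91; sleeve 50.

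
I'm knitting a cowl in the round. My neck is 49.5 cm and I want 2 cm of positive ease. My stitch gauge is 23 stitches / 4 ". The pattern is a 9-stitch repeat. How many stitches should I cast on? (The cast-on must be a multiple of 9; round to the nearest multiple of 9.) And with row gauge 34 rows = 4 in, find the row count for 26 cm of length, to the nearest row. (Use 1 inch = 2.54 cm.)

Cast on 117 stitches; work 87 rows.

Finished = 49.5 + 2 = 51.5 cm.
51.5 cm × 1/2.54 = 20.28 inches.
23/4 = 5.75 sts per in; 20.28 × 5.75 = 116.58 sts.
Nearest multiple of 9 → 117.
26 cm = 10.24 inches; × 8.5 = 87.01 → 87 rows.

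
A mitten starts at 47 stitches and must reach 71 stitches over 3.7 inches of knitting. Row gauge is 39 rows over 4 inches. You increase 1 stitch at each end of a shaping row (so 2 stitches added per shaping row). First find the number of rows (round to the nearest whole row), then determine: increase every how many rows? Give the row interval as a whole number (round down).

Increase every 3rd row.

Rows = 3.7 × 9.75 = 36.1 → 36 rows.
Stitches to add: 24 → 12 shaping rows (at 2 st each).
36 / 12 = 3.00 → every 3 rows.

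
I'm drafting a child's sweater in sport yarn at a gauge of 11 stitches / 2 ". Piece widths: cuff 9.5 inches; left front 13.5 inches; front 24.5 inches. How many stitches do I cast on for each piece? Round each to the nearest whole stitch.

cuff 52; left front 74; front 135.

Rate = 11/2 = 5.5 sts per in.
cuff: 9.5 × 5.5 = 52.25 → 52.
left front: 13.5 × 5.5 = 74.25 → 74.
front: 24.5 × 5.5 = 134.75 → 135.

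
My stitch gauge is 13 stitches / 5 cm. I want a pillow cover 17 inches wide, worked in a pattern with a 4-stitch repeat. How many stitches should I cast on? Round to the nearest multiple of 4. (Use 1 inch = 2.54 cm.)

17 in = 17 × 2.54 = 43.18 cm.
13 / 5 = 2.6 sts/cm.
43.18 × 2.6 = 112.27 sts.
→ 112.

112 stitches.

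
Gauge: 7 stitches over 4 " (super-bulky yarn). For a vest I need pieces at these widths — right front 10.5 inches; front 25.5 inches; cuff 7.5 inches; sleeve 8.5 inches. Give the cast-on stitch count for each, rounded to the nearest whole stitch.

Rate = 7/4 = 1.75 sts per in.
right front: 10.5 × 1.75 = 18.38 → 18.
front: 25.5 × 1.75 = 44.62 → 45.
cuff: 7.5 × 1.75 = 13.12 → 13.
sleeve: 8.5 × 1.75 = 14.88 → 15.

right front 18; front 45; cuff 13; sleeve 15.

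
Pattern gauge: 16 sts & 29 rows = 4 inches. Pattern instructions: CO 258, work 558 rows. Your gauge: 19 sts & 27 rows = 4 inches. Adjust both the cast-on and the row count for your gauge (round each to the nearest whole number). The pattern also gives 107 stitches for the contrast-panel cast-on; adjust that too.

Stitches: 258 × 19/16 = 306.38 → 306.
Rows: 558 × 27/29 = 519.52 → 520.
contrast-panel cast-on: 107 × 19/16 = 127.06 → 127.

Cast on 306 stitches; work 520 rows; contrast-panel cast-on 127 stitches.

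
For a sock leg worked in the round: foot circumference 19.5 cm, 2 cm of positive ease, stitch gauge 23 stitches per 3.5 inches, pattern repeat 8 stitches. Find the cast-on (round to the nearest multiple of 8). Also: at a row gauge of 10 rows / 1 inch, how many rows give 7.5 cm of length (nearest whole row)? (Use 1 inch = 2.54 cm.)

Cast on 56 stitches; work 30 rows.

Finished = 19.5 + 2 = 21.5 cm.
21.5 cm × 1/2.54 = 8.46 inches.
23/3.5 = 6.571 sts per in; 8.46 × 6.571 = 55.62 sts.
Nearest multiple of 8 → 56.
7.5 cm = 2.95 inches; × 10 = 29.53 → 30 rows.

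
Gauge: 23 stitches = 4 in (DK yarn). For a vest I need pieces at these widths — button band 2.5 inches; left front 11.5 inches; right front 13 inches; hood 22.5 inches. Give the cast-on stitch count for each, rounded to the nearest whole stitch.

Rate = 23/4 = 5.75 sts per in.
button band: 2.5 × 5.75 = 14.38 → 14.
left front: 11.5 × 5.75 = 66.12 → 66.
right front: 13 × 5.75 = 74.75 → 75.
hood: 22.5 × 5.75 = 129.38 → 129.

button band 14; left front 66; right front 75; hood 129.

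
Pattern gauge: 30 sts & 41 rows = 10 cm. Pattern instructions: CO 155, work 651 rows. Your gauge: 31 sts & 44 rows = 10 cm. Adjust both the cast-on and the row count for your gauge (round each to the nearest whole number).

Stitches: 155 × 31/30 = 160.17 → 160.
Rows: 651 × 44/41 = 698.63 → 699.

Cast on 160 stitches; work 699 rows.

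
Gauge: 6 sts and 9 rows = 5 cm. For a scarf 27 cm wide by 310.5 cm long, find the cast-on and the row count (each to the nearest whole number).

Stitch gauge = 6/5 = 1.2 sts/cm; 27 × 1.2 = 32.40 → 32 sts.
Row gauge = 9/5 = 1.8 rows/cm; 310.5 × 1.8 = 558.90 → 559 rows.

Cast on 32 stitches and work 559 rows.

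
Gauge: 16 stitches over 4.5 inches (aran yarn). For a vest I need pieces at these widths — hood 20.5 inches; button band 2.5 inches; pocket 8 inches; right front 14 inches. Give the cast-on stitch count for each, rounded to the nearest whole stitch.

hood 73; button band 9; pocket 28; right front 50.

Rate = 16/4.5 = 3.556 sts per in.
hood: 20.5 × 3.556 = 72.89 → 73.
button band: 2.5 × 3.556 = 8.89 → 9.
pocket: 8 × 3.556 = 28.44 → 28.
right front: 14 × 3.556 = 49.78 → 50.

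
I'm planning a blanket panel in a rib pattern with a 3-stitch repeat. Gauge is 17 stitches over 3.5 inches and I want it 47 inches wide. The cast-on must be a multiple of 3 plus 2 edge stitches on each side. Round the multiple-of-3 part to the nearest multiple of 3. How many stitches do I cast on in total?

Cast on 229 stitches.

17 / 3.5 = 4.857 sts per inch.
47 × 4.857 = 228.29 sts.
Less 4 edge sts → 224.29 for the repeat.
Nearest multiple of 3: 225.
Add back 4 edge sts → 229.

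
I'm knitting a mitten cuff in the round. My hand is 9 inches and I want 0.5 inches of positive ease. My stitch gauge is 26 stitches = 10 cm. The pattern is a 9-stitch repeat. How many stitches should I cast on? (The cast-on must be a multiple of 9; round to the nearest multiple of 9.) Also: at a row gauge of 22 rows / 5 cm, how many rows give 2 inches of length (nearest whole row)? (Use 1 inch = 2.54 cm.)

Cast on 63 stitches; work 22 rows.

Finished = 9 + 0.5 = 9.5 inches.
9.5 inches × 2.54 = 24.13 cm.
26/10 = 2.6 sts per cm; 24.13 × 2.6 = 62.74 sts.
Nearest multiple of 9 → 63.
2 inches = 5.08 cm; × 4.4 = 22.35 → 22 rows.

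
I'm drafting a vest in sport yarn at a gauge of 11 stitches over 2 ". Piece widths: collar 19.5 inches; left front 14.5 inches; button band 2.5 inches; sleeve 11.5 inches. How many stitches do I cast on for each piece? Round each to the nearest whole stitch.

Rate = 11/2 = 5.5 sts per in.
collar: 19.5 × 5.5 = 107.25 → 107.
left front: 14.5 × 5.5 = 79.75 → 80.
button band: 2.5 × 5.5 = 13.75 → 14.
sleeve: 11.5 × 5.5 = 63.25 → 63.

collar 107; left front 80; button band 14; sleeve 63.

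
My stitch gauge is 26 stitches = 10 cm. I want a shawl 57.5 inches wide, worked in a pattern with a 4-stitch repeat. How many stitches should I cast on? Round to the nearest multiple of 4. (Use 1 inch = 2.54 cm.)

380 stitches.

57.5 in = 57.5 × 2.54 = 146.05 cm.
26 / 10 = 2.6 sts/cm.
146.05 × 2.6 = 379.73 sts.
→ 380.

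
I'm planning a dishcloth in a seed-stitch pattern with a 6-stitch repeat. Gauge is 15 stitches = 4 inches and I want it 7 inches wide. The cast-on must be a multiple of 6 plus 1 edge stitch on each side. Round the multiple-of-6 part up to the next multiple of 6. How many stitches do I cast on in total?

15 / 4 = 3.75 sts per inch.
7 × 3.75 = 26.25 sts.
Less 2 edge sts → 24.25 for the repeat.
Next multiple of 6: 30.
Add back 2 edge sts → 32.

Cast on 32 stitches.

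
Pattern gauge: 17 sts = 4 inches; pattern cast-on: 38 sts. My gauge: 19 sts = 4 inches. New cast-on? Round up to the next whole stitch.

Scale factor = 19 / 17 = 1.118.
38 × 19 / 17 = 42.47 sts.
→ 43 sts.

Cast on 43 stitches.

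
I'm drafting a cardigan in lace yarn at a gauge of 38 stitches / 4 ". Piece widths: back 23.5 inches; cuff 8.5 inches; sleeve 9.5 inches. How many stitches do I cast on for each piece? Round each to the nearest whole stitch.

Rate = 38/4 = 9.5 sts per in.
back: 23.5 × 9.5 = 223.25 → 223.
cuff: 8.5 × 9.5 = 80.75 → 81.
sleeve: 9.5 × 9.5 = 90.25 → 90.

back 223; cuff 81; sleeve 90.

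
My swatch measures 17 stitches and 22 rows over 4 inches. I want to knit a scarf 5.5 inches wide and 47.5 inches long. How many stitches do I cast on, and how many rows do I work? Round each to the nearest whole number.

Cast on 23 stitches and work 261 rows.

Stitch gauge = 17/4 = 4.25 sts/in; 5.5 × 4.25 = 23.38 → 23 sts.
Row gauge = 22/4 = 5.5 rows/in; 47.5 × 5.5 = 261.25 → 261 rows.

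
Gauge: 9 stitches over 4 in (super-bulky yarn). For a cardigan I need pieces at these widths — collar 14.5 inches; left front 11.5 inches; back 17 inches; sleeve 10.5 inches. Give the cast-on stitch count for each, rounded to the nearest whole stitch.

Rate = 9/4 = 2.25 sts per in.
collar: 14.5 × 2.25 = 32.62 → 33.
left front: 11.5 × 2.25 = 25.88 → 26.
back: 17 × 2.25 = 38.25 → 38.
sleeve: 10.5 × 2.25 = 23.62 → 24.

collar 33; left front 26; back 38; sleeve 24.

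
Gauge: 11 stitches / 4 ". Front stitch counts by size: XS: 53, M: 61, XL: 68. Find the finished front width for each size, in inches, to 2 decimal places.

11/4 = 2.75 sts per in.
XS: 53 / 2.75 = 19.273 → 19.27 in.
M: 61 / 2.75 = 22.182 → 22.18 in.
XL: 68 / 2.75 = 24.727 → 24.73 in.

XS 19.27 inches; M 22.18 inches; XL 24.73 inches.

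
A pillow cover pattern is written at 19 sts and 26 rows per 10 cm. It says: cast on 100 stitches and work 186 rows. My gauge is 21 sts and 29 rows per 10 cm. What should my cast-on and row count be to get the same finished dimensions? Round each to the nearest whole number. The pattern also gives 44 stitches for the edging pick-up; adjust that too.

Stitches: 100 × 21/19 = 110.53 → 111.
Rows: 186 × 29/26 = 207.46 → 207.
edging pick-up: 44 × 21/19 = 48.63 → 49.

Cast on 111 stitches; work 207 rows; edging pick-up 49 stitches.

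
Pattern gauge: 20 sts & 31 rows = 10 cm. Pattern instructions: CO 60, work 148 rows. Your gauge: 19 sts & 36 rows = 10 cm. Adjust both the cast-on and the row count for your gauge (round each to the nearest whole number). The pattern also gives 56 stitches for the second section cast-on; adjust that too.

Stitches: 60 × 19/20 = 57.00 → 57.
Rows: 148 × 36/31 = 171.87 → 172.
second section cast-on: 56 × 19/20 = 53.20 → 53.

Cast on 57 stitches; work 172 rows; second section cast-on 53 stitches.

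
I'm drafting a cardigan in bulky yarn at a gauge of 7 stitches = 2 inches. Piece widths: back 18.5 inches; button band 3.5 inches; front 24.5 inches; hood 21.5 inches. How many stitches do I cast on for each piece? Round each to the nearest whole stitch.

Rate = 7/2 = 3.5 sts per in.
back: 18.5 × 3.5 = 64.75 → 65.
button band: 3.5 × 3.5 = 12.25 → 12.
front: 24.5 × 3.5 = 85.75 → 86.
hood: 21.5 × 3.5 = 75.25 → 75.

back 65; button band 12; front 86; hood 75.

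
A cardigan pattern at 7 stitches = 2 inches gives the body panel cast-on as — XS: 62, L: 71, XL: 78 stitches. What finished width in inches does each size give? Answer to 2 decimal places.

7/2 = 3.5 sts per in.
XS: 62 / 3.5 = 17.714 → 17.71 in.
L: 71 / 3.5 = 20.286 → 20.29 in.
XL: 78 / 3.5 = 22.286 → 22.29 in.

XS 17.71 inches; L 20.29 inches; XL 22.29 inches.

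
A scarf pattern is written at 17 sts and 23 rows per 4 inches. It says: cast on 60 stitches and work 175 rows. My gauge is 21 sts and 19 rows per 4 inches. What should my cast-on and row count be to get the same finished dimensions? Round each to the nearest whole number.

Cast on 74 stitches; work 145 rows.

Stitches: 60 × 21/17 = 74.12 → 74.
Rows: 175 × 19/23 = 144.57 → 145.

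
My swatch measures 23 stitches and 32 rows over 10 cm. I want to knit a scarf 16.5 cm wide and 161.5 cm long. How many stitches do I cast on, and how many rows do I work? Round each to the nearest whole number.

Cast on 38 stitches and work 517 rows.

Stitch gauge = 23/10 = 2.3 sts/cm; 16.5 × 2.3 = 37.95 → 38 sts.
Row gauge = 32/10 = 3.2 rows/cm; 161.5 × 3.2 = 516.80 → 517 rows.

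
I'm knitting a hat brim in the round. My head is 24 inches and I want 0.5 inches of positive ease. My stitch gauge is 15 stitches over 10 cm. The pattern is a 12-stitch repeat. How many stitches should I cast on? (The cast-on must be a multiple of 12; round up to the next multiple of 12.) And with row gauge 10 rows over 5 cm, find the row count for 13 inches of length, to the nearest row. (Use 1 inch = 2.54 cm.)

Finished = 24 + 0.5 = 24.5 inches.
24.5 inches × 2.54 = 62.23 cm.
15/10 = 1.5 sts per cm; 62.23 × 1.5 = 93.34 sts.
Next multiple of 12 → 96.
13 inches = 33.02 cm; × 2 = 66.04 → 66 rows.

Cast on 96 stitches; work 66 rows.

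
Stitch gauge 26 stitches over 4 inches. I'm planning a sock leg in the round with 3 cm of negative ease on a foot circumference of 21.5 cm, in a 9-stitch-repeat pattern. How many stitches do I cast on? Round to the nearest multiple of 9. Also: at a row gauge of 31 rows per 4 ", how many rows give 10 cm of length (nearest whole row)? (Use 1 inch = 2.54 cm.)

Finished = 21.5 − 3 = 18.5 cm.
18.5 cm × 1/2.54 = 7.28 inches.
26/4 = 6.5 sts per in; 7.28 × 6.5 = 47.34 sts.
Nearest multiple of 9 → 45.
10 cm = 3.94 inches; × 7.75 = 30.51 → 31 rows.

Cast on 45 stitches; work 31 rows.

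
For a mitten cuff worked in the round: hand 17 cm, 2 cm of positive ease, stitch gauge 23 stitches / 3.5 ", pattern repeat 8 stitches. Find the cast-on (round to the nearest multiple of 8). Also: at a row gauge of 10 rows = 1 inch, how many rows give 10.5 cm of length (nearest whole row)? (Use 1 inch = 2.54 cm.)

Finished = 17 + 2 = 19 cm.
19 cm × 1/2.54 = 7.48 inches.
23/3.5 = 6.571 sts per in; 7.48 × 6.571 = 49.16 sts.
Nearest multiple of 8 → 48.
10.5 cm = 4.13 inches; × 10 = 41.34 → 41 rows.

Cast on 48 stitches; work 41 rows.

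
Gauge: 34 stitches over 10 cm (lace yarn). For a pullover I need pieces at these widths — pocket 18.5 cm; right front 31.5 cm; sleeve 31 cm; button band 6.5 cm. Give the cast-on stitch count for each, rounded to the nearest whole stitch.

pocket 63; right front 107; sleeve 105; button band 22.

Rate = 34/10 = 3.4 sts per cm.
pocket: 18.5 × 3.4 = 62.90 → 63.
right front: 31.5 × 3.4 = 107.10 → 107.
sleeve: 31 × 3.4 = 105.40 → 105.
button band: 6.5 × 3.4 = 22.10 → 22.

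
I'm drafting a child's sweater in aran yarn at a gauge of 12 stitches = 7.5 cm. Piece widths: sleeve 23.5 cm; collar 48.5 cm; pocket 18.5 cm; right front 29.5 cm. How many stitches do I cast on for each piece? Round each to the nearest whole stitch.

Rate = 12/7.5 = 1.6 sts per cm.
sleeve: 23.5 × 1.6 = 37.60 → 38.
collar: 48.5 × 1.6 = 77.60 → 78.
pocket: 18.5 × 1.6 = 29.60 → 30.
right front: 29.5 × 1.6 = 47.20 → 47.

sleeve 38; collar 78; pocket 30; right front 47.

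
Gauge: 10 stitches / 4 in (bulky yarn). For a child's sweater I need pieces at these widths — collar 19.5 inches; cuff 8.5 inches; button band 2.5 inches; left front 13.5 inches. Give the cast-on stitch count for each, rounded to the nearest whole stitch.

collar 49; cuff 21; button band 6; left front 34.

Rate = 10/4 = 2.5 sts per in.
collar: 19.5 × 2.5 = 48.75 → 49.
cuff: 8.5 × 2.5 = 21.25 → 21.
button band: 2.5 × 2.5 = 6.25 → 6.
left front: 13.5 × 2.5 = 33.75 → 34.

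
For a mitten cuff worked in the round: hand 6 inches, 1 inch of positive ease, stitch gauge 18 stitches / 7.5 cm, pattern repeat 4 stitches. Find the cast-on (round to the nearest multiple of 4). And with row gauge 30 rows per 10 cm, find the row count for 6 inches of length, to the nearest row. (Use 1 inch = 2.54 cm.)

Finished = 6 + 1 = 7 inches.
7 inches × 2.54 = 17.78 cm.
18/7.5 = 2.4 sts per cm; 17.78 × 2.4 = 42.67 sts.
Nearest multiple of 4 → 44.
6 inches = 15.24 cm; × 3 = 45.72 → 46 rows.

Cast on 44 stitches; work 46 rows.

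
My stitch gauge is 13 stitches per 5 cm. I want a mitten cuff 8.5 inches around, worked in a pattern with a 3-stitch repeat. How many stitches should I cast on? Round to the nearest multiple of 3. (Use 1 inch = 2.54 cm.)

8.5 in = 8.5 × 2.54 = 21.59 cm.
13 / 5 = 2.6 sts/cm.
21.59 × 2.6 = 56.13 sts.
→ 57.

Cast on 57 stitches.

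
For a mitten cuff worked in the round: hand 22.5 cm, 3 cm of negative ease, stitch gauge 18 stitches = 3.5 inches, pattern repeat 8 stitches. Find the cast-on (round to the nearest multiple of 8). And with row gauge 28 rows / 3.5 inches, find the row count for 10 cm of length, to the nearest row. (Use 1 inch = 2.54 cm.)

Finished = 22.5 − 3 = 19.5 cm.
19.5 cm × 1/2.54 = 7.68 inches.
18/3.5 = 5.143 sts per in; 7.68 × 5.143 = 39.48 sts.
Nearest multiple of 8 → 40.
10 cm = 3.94 inches; × 8 = 31.50 → 31 rows.

Cast on 40 stitches; work 31 rows.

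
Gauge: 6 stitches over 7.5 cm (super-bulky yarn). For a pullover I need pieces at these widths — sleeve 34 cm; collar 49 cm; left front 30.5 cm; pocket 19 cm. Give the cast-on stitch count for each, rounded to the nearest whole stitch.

sleeve 27; collar 39; left front 24; pocket 15.

Rate = 6/7.5 = 0.8 sts per cm.
sleeve: 34 × 0.8 = 27.20 → 27.
collar: 49 × 0.8 = 39.20 → 39.
left front: 30.5 × 0.8 = 24.40 → 24.
pocket: 19 × 0.8 = 15.20 → 15.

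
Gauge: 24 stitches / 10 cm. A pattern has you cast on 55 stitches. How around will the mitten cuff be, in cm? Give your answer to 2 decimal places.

24 stitches / 10 cm = 2.4 stitches per cm.
55 / 2.4 = 22.917 cm.

22.92 cm.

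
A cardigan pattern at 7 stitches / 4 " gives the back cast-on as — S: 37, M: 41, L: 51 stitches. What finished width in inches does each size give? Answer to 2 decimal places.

7/4 = 1.75 sts per in.
S: 37 / 1.75 = 21.143 → 21.14 in.
M: 41 / 1.75 = 23.429 → 23.43 in.
L: 51 / 1.75 = 29.143 → 29.14 in.

S 21.14 inches; M 23.43 inches; L 29.14 inches.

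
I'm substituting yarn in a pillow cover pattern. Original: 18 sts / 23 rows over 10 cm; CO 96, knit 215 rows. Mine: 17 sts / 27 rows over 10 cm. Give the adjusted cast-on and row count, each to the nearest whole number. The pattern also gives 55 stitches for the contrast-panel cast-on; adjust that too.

Cast on 91 stitches; work 252 rows; contrast-panel cast-on 52 stitches.

Stitches: 96 × 17/18 = 90.67 → 91.
Rows: 215 × 27/23 = 252.39 → 252.
contrast-panel cast-on: 55 × 17/18 = 51.94 → 52.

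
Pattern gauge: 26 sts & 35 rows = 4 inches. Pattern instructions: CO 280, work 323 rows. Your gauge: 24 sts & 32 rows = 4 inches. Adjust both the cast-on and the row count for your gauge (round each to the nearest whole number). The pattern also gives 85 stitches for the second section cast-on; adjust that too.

Cast on 258 stitches; work 295 rows; second section cast-on 78 stitches.

Stitches: 280 × 24/26 = 258.46 → 258.
Rows: 323 × 32/35 = 295.31 → 295.
second section cast-on: 85 × 24/26 = 78.46 → 78.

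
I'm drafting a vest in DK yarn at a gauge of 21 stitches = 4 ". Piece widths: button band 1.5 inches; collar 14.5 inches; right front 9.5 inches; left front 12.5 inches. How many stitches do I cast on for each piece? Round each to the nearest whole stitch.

Rate = 21/4 = 5.25 sts per in.
button band: 1.5 × 5.25 = 7.88 → 8.
collar: 14.5 × 5.25 = 76.12 → 76.
right front: 9.5 × 5.25 = 49.88 → 50.
left front: 12.5 × 5.25 = 65.62 → 66.

button band 8; collar 76; right front 50; left front 66.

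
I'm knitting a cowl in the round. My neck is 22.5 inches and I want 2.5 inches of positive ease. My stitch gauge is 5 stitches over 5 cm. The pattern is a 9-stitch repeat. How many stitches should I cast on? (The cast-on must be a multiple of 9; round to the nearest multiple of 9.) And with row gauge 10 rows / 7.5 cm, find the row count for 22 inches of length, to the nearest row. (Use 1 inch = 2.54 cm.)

Finished = 22.5 + 2.5 = 25 inches.
25 inches × 2.54 = 63.50 cm.
5/5 = 1 sts per cm; 63.50 × 1 = 63.50 sts.
Nearest multiple of 9 → 63.
22 inches = 55.88 cm; × 1.333 = 74.51 → 75 rows.

Cast on 63 stitches; work 75 rows.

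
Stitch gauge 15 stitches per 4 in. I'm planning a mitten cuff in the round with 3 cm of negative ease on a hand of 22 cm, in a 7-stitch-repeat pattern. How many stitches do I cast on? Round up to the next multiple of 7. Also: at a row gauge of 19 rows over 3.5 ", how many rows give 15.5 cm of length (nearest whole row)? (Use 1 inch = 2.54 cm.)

Finished = 22 − 3 = 19 cm.
19 cm × 1/2.54 = 7.48 inches.
15/4 = 3.75 sts per in; 7.48 × 3.75 = 28.05 sts.
Next multiple of 7 → 35.
15.5 cm = 6.10 inches; × 5.429 = 33.13 → 33 rows.

Cast on 35 stitches; work 33 rows.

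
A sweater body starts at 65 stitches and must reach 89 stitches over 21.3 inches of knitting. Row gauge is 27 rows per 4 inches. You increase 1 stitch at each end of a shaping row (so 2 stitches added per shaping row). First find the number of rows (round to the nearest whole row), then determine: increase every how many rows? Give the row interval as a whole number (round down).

Rows = 21.3 × 6.75 = 143.8 → 144 rows.
Stitches to add: 24 → 12 shaping rows (at 2 st each).
144 / 12 = 12.00 → every 12 rows.

Increase every 12th row.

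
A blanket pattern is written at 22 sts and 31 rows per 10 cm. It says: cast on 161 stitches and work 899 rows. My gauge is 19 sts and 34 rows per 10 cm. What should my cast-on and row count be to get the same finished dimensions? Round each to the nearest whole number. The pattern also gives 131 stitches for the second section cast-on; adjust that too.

Cast on 139 stitches; work 986 rows; second section cast-on 113 stitches.

Stitches: 161 × 19/22 = 139.05 → 139.
Rows: 899 × 34/31 = 986.00 → 986.
second section cast-on: 131 × 19/22 = 113.14 → 113.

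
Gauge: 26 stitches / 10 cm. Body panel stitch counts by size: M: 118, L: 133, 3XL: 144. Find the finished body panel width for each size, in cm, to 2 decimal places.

M 45.38 cm; L 51.15 cm; 3XL 55.38 cm.

26/10 = 2.6 sts per cm.
M: 118 / 2.6 = 45.385 → 45.38 cm.
L: 133 / 2.6 = 51.154 → 51.15 cm.
3XL: 144 / 2.6 = 55.385 → 55.38 cm.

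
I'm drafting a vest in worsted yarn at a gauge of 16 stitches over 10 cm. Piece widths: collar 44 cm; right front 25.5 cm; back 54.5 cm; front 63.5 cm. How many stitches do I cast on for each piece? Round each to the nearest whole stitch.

Rate = 16/10 = 1.6 sts per cm.
collar: 44 × 1.6 = 70.40 → 70.
right front: 25.5 × 1.6 = 40.80 → 41.
back: 54.5 × 1.6 = 87.20 → 87.
front: 63.5 × 1.6 = 101.60 → 102.

collar 70; right front 41; back 87; front 102.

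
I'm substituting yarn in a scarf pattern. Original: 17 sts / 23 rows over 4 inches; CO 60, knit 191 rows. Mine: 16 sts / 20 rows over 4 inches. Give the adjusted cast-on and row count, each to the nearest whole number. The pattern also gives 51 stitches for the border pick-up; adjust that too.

Stitches: 60 × 16/17 = 56.47 → 56.
Rows: 191 × 20/23 = 166.09 → 166.
border pick-up: 51 × 16/17 = 48.00 → 48.

Cast on 56 stitches; work 166 rows; border pick-up 48 stitches.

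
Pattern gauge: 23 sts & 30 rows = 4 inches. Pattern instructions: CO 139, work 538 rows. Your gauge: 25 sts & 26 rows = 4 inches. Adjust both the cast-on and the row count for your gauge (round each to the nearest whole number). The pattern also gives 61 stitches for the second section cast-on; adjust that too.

Stitches: 139 × 25/23 = 151.09 → 151.
Rows: 538 × 26/30 = 466.27 → 466.
second section cast-on: 61 × 25/23 = 66.30 → 66.

Cast on 151 stitches; work 466 rows; second section cast-on 66 stitches.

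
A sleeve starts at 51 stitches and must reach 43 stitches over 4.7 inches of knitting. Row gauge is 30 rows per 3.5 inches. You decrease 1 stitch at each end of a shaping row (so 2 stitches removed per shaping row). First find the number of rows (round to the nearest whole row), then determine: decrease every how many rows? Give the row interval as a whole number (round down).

Rows = 4.7 × 8.571 = 40.3 → 40 rows.
Stitches to remove: 8 → 4 shaping rows (at 2 st each).
40 / 4 = 10.00 → every 10 rows.

Decrease every 10th row.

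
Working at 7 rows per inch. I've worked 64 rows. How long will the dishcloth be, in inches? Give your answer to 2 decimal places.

9.14 inches.

7 rows / 1 inch = 7 rows per inch.
64 / 7 = 9.143 inches.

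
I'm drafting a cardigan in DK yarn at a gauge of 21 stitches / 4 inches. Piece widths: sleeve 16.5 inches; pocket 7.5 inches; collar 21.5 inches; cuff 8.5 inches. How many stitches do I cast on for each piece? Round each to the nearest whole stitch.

Rate = 21/4 = 5.25 sts per in.
sleeve: 16.5 × 5.25 = 86.62 → 87.
pocket: 7.5 × 5.25 = 39.38 → 39.
collar: 21.5 × 5.25 = 112.88 → 113.
cuff: 8.5 × 5.25 = 44.62 → 45.

sleeve 87; pocket 39; collar 113; cuff 45.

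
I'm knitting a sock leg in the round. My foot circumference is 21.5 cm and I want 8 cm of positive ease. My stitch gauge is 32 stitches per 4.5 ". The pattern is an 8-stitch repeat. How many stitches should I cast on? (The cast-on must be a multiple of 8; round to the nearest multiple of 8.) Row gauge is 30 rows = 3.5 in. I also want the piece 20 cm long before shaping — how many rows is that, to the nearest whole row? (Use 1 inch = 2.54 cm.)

Finished = 21.5 + 8 = 29.5 cm.
29.5 cm × 1/2.54 = 11.61 inches.
32/4.5 = 7.111 sts per in; 11.61 × 7.111 = 82.59 sts.
Nearest multiple of 8 → 80.
20 cm = 7.87 inches; × 8.571 = 67.49 → 67 rows.

Cast on 80 stitches; work 67 rows.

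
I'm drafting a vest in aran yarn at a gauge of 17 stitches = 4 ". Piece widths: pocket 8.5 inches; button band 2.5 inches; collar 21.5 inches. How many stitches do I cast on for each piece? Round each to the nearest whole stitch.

Rate = 17/4 = 4.25 sts per in.
pocket: 8.5 × 4.25 = 36.12 → 36.
button band: 2.5 × 4.25 = 10.62 → 11.
collar: 21.5 × 4.25 = 91.38 → 91.

pocket 36; button band 11; collar 91.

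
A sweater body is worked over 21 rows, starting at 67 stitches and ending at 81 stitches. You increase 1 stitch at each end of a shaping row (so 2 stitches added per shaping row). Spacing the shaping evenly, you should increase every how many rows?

Stitches to add: |81 − 67| = 14.
Shaping rows needed: 14 / 2 = 7.
21 rows / 7 = every 3 rows.

Increase every 3rd row.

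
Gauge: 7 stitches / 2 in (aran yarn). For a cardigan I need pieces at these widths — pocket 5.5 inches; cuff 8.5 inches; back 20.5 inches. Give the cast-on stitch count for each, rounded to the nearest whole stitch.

Rate = 7/2 = 3.5 sts per in.
pocket: 5.5 × 3.5 = 19.25 → 19.
cuff: 8.5 × 3.5 = 29.75 → 30.
back: 20.5 × 3.5 = 71.75 → 72.

pocket 19; cuff 30; back 72.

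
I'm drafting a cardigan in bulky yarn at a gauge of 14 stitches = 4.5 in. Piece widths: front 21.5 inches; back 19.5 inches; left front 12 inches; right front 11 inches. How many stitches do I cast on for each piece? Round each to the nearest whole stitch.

Rate = 14/4.5 = 3.111 sts per in.
front: 21.5 × 3.111 = 66.89 → 67.
back: 19.5 × 3.111 = 60.67 → 61.
left front: 12 × 3.111 = 37.33 → 37.
right front: 11 × 3.111 = 34.22 → 34.

front 67; back 61; left front 37; right front 34.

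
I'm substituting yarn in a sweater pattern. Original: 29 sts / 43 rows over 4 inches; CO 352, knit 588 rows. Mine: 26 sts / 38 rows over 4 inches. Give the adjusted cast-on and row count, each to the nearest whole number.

Cast on 316 stitches; work 520 rows.

Stitches: 352 × 26/29 = 315.59 → 316.
Rows: 588 × 38/43 = 519.63 → 520.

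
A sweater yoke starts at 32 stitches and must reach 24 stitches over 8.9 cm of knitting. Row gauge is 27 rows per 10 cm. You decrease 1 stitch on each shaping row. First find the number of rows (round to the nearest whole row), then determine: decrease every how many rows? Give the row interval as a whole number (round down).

Rows = 8.9 × 2.7 = 24.0 → 24 rows.
Stitches to remove: 8 → 8 shaping rows (at 1 st each).
24 / 8 = 3.00 → every 3 rows.

Decrease every 3rd row.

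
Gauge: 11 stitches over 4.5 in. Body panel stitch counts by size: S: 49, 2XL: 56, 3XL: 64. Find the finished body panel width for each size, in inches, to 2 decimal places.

11/4.5 = 2.444 sts per in.
S: 49 / 2.444 = 20.045 → 20.05 in.
2XL: 56 / 2.444 = 22.909 → 22.91 in.
3XL: 64 / 2.444 = 26.182 → 26.18 in.

S 20.05 inches; 2XL 22.91 inches; 3XL 26.18 inches.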